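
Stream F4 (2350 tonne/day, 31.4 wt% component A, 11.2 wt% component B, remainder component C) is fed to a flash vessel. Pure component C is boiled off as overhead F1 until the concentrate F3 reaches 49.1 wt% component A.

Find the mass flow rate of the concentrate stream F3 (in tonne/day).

1503 tonne/day

component A is conserved: 2350×0.314 = 737.9 tonne/day all reports to the concentrate.
Concentrate = 737.9/(target fraction) = 1502.9 tonne/day.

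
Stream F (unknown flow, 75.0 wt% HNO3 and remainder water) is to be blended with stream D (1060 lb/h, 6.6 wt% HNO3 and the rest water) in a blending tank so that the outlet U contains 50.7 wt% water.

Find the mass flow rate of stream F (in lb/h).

Let F be the unknown flow. Total out = 1060 + F.
water balance: 990.04 + 0.250·F = 0.507·(1060 + F)
(0.250 − 0.507)·F = 0.507×1060 − 990.04 = -452.62
F = -452.62 / -0.257 = 1761.2 lb/h

1761 lb/h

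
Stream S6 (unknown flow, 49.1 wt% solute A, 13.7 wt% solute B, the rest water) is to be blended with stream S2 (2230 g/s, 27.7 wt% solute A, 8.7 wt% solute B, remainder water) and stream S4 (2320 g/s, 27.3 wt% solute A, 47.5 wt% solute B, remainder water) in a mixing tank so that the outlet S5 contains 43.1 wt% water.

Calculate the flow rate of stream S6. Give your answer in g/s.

Let S6 be the unknown flow. Total out = 4550 + S6.
water balance: 2002.9 + 0.372·S6 = 0.431·(4550 + S6)
(0.372 − 0.431)·S6 = 0.431×4550 − 2002.9 = -41.87
S6 = -41.87 / -0.059 = 709.66 g/s

709.7 g/s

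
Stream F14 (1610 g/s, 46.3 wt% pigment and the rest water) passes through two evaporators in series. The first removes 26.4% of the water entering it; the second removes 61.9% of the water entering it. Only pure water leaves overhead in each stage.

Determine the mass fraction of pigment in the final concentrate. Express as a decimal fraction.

water in feed = 1610×0.537 = 864.57 g/s.
After stage 1: water left = (1−0.264)×864.57 = 636.32; stream total = 1381.8 g/s.
After stage 2: water left = (1−0.619)×636.32 = 242.44; final concentrate = 987.87 g/s.
pigment fraction = 745.43/987.87 = 0.755.

0.755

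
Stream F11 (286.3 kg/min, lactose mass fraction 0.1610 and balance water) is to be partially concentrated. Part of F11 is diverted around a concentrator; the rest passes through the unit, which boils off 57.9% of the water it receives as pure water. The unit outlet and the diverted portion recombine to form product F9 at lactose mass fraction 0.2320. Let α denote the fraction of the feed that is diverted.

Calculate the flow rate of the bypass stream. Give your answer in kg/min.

105.9 kg/min

All 286.3×0.161 = 46.094 kg/min of lactose reaches F9, so F9 = 46.094/0.232 = 198.68 kg/min and vapour = 87.618 kg/min.
The evaporator receives (1−α)·286.3 of feed at 0.839 water and removes 0.579 of that water:
0.579×0.839×(1−α)×286.3 = 87.618
(1−α) = 87.618/139.08 = 0.6300;  α = 0.3700.
Bypass flow = 0.3700×286.3 = 105.94 kg/min.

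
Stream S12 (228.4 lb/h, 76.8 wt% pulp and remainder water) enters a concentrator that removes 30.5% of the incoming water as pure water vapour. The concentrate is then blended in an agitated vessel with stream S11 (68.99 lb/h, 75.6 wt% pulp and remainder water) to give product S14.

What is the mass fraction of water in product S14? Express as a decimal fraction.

Vapour removed = 0.305×0.232×228.4 = 16.162 lb/h; concentrate = 212.24 lb/h.
water reaching the mixer = 36.827 (from concentrate) + 68.99×0.244 = 53.661 lb/h.
Product flow = 212.24 + 68.99 = 281.23 lb/h; water fraction = 0.191.

0.191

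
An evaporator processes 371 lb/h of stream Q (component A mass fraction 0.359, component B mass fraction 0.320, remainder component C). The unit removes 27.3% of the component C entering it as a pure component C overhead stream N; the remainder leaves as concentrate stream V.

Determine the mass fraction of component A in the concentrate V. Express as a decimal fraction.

0.393

component A is not removed: 371×0.359 = 133.19 lb/h of component A enters V.
component C entering = 371×0.321 = 119.09 lb/h; overhead removed = 0.273×119.09 = 32.512 lb/h.
Concentrate = 371 − 32.512 = 338.49 lb/h.
Mass fraction = 133.19/338.49 = 0.393.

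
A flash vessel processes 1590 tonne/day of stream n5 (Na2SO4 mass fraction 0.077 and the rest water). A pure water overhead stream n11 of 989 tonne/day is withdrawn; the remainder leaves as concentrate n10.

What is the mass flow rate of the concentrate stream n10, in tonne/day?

Concentrate = 1590 − 989 = 601 tonne/day.

601 tonne/day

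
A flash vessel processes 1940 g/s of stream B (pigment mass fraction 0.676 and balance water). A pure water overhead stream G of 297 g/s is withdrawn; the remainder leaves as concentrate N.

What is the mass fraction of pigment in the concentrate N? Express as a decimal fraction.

0.798

pigment is not removed: 1940×0.676 = 1311.4 g/s of pigment enters N.
Concentrate = 1940 − 297 = 1643 g/s.
Mass fraction = 1311.4/1643 = 0.798.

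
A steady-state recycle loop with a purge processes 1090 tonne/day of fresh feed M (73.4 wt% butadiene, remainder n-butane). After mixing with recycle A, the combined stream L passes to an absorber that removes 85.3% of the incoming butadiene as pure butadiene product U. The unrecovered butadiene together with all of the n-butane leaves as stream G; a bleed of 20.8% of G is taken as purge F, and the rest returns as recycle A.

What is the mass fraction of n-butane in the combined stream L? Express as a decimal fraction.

n-butane enters only via M and leaves only via the purge: 1090×0.266 = 0.208×(n-butane in G), and the absorber passes all n-butane, so n-butane in L = n-butane in G = 1393.9 tonne/day.
butadiene in L: m_A = 1090×0.734 + (1−0.208)·(1−0.853)·m_A, so m_A = 800.06/0.8836 = 905.48 tonne/day.
L = 905.48 + 1393.9 = 2299.4 tonne/day.
n-butane fraction in L = 1393.9/2299.4 = 0.606.

0.606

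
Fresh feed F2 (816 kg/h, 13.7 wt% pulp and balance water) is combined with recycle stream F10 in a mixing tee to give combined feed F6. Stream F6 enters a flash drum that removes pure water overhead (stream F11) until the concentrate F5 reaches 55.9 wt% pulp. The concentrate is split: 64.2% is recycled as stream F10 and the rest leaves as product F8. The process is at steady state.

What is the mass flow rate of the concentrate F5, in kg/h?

Overall pulp balance (none leaves overhead): pulp in fresh feed = pulp in product, i.e. 816×0.137 = (1−0.642)·F5·0.559.
F5 = 111.79/(0.559×0.358) = 558.62 kg/h.

558.6 kg/h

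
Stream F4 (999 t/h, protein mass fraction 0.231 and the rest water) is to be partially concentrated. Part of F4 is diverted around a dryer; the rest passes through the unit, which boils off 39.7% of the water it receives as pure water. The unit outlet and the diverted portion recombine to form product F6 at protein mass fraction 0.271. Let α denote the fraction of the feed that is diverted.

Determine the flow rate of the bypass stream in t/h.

516 t/h

All 999×0.231 = 230.77 t/h of protein reaches F6, so F6 = 230.77/0.271 = 851.55 t/h and vapour = 147.45 t/h.
The evaporator receives (1−α)·999 of feed at 0.769 water and removes 0.397 of that water:
0.397×0.769×(1−α)×999 = 147.45
(1−α) = 147.45/304.99 = 0.4835;  α = 0.5165.
Bypass flow = 0.5165×999 = 516.01 t/h.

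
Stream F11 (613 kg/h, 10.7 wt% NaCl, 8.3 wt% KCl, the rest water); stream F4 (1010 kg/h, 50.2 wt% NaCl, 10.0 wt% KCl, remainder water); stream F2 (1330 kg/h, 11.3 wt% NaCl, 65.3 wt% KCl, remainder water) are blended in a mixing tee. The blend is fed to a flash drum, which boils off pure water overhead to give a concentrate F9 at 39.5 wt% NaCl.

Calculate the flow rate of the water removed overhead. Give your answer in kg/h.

NaCl entering = 613×0.107 + 1010×0.502 + 1330×0.113 = 722.9 kg/h.
All NaCl reports to F9, so F9 = 722.9/0.395 = 1830.1 kg/h.
Total feed = 2953 kg/h; overhead = 2953 − 1830.1 = 1122.9 kg/h.

1123 kg/h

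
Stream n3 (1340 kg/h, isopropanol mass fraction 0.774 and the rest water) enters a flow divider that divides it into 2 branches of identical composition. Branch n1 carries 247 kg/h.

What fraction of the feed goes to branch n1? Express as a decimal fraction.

0.184

Fraction to n1 = 247/1340 = 0.1843.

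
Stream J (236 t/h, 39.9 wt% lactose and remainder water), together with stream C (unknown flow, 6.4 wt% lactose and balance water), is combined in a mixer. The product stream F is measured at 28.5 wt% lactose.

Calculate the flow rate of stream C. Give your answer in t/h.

121.7 t/h

Let C be the unknown flow. Total out = 236 + C.
lactose balance: 94.164 + 0.064·C = 0.285·(236 + C)
(0.064 − 0.285)·C = 0.285×236 − 94.164 = -26.904
C = -26.904 / -0.221 = 121.74 t/h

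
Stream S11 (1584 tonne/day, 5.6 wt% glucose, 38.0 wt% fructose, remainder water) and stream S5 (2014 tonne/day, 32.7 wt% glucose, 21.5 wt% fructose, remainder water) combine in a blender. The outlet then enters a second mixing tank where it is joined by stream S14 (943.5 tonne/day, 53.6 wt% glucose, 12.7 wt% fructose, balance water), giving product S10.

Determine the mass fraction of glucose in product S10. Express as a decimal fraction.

0.276

Overall, product flow = 4541.5 tonne/day.
glucose in = 1584×0.056 + 2014×0.327 + 943.5×0.536 = 1253 tonne/day.
glucose fraction in S10 = 0.276.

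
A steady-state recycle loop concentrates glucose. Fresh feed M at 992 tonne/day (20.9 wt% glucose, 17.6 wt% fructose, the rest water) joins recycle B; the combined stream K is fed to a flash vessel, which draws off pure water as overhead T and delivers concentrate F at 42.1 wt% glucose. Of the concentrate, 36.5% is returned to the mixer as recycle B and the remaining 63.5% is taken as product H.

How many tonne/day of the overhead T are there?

499.5 tonne/day

Overall glucose balance (none leaves overhead): glucose in fresh feed = glucose in product, i.e. 992×0.209 = (1−0.365)·F·0.421.
F = 207.33/(0.421×0.635) = 775.54 tonne/day.
Recycle B = 0.365×775.54 = 283.07 tonne/day.
Combined feed K = 992 + 283.07 = 1275.1 tonne/day.
Overhead T = K − F = 1275.1 − 775.54 = 499.53 tonne/day.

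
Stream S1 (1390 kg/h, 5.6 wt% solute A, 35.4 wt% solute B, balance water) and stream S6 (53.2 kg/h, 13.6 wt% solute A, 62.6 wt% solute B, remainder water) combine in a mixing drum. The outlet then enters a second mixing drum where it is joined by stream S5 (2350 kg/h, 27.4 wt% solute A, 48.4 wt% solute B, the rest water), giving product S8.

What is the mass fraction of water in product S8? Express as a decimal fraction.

0.3695

Overall, product flow = 3793.2 kg/h.
water in = 1390×0.590 + 53.2×0.238 + 2350×0.242 = 1401.5 kg/h.
water fraction in S8 = 0.3695.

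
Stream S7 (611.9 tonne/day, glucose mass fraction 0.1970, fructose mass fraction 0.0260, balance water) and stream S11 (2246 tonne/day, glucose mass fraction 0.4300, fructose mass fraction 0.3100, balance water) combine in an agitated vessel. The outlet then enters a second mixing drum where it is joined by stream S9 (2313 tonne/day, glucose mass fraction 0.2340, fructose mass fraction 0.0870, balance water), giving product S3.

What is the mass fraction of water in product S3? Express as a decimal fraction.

0.5086

Overall, product flow = 5170.9 tonne/day.
water in = 611.9×0.777 + 2246×0.260 + 2313×0.679 = 2629.9 tonne/day.
water fraction in S3 = 0.5086.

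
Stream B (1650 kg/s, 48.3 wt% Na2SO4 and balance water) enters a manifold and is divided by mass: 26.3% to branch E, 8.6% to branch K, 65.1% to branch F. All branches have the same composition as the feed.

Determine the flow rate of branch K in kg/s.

Branch K flow = 0.086×1650 = 141.9 kg/s.

141.9 kg/s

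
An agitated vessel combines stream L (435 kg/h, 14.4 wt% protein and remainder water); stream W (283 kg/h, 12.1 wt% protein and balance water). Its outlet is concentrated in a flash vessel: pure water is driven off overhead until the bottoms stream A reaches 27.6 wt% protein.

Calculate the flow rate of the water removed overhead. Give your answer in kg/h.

367 kg/h

protein entering = 435×0.144 + 283×0.121 = 96.883 kg/h.
All protein reports to A, so A = 96.883/0.276 = 351.03 kg/h.
Total feed = 718 kg/h; overhead = 718 − 351.03 = 366.97 kg/h.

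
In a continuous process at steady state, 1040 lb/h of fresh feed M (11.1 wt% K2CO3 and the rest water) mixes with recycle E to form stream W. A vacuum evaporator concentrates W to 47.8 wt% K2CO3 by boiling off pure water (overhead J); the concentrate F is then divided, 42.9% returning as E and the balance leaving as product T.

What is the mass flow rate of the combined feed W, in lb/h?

1221 lb/h

Overall K2CO3 balance (none leaves overhead): K2CO3 in fresh feed = K2CO3 in product, i.e. 1040×0.111 = (1−0.429)·F·0.478.
F = 115.44/(0.478×0.571) = 422.95 lb/h.
Recycle E = 0.429×422.95 = 181.45 lb/h.
Combined feed W = 1040 + 181.45 = 1221.4 lb/h.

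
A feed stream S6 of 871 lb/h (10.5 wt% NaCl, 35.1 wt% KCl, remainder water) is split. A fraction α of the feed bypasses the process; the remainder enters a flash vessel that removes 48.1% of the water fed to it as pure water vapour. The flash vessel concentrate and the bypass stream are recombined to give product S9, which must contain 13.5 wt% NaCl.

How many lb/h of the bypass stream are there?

All 871×0.105 = 91.455 lb/h of NaCl reaches S9, so S9 = 91.455/0.135 = 677.44 lb/h and vapour = 193.56 lb/h.
The evaporator receives (1−α)·871 of feed at 0.544 water and removes 0.481 of that water:
0.481×0.544×(1−α)×871 = 193.56
(1−α) = 193.56/227.91 = 0.8493;  α = 0.1507.
Bypass flow = 0.1507×871 = 131.29 lb/h.

131.3 lb/h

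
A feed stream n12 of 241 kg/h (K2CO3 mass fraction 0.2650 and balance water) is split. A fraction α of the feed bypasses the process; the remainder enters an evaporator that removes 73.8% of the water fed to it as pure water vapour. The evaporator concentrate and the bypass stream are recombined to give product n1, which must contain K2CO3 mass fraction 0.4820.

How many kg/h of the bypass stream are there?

All 241×0.265 = 63.865 kg/h of K2CO3 reaches n1, so n1 = 63.865/0.482 = 132.5 kg/h and vapour = 108.5 kg/h.
The evaporator receives (1−α)·241 of feed at 0.735 water and removes 0.738 of that water:
0.738×0.735×(1−α)×241 = 108.5
(1−α) = 108.5/130.73 = 0.8300;  α = 0.1700.
Bypass flow = 0.1700×241 = 40.974 kg/h.

40.97 kg/h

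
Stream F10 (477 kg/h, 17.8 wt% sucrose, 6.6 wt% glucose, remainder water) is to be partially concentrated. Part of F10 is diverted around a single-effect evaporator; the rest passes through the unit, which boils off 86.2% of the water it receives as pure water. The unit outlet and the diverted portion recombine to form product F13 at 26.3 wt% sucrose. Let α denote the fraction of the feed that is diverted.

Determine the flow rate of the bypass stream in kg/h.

All 477×0.178 = 84.906 kg/h of sucrose reaches F13, so F13 = 84.906/0.263 = 322.84 kg/h and vapour = 154.16 kg/h.
The evaporator receives (1−α)·477 of feed at 0.756 water and removes 0.862 of that water:
0.862×0.756×(1−α)×477 = 154.16
(1−α) = 154.16/310.85 = 0.4959;  α = 0.5041.
Bypass flow = 0.5041×477 = 240.43 kg/h.

240.4 kg/h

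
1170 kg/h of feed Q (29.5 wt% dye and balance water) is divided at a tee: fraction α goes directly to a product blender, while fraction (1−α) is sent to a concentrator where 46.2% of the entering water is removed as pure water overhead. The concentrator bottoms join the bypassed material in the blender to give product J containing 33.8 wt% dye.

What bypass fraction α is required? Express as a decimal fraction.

All 1170×0.295 = 345.15 kg/h of dye reaches J, so J = 345.15/0.338 = 1021.2 kg/h and vapour = 148.85 kg/h.
The evaporator receives (1−α)·1170 of feed at 0.705 water and removes 0.462 of that water:
0.462×0.705×(1−α)×1170 = 148.85
(1−α) = 148.85/381.08 = 0.3906;  α = 0.6094.

0.609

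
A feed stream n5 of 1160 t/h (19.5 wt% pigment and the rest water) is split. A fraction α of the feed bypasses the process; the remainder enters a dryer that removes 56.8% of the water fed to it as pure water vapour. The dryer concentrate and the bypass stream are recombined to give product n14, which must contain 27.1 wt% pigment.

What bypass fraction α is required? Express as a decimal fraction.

All 1160×0.195 = 226.2 t/h of pigment reaches n14, so n14 = 226.2/0.271 = 834.69 t/h and vapour = 325.31 t/h.
The evaporator receives (1−α)·1160 of feed at 0.805 water and removes 0.568 of that water:
0.568×0.805×(1−α)×1160 = 325.31
(1−α) = 325.31/530.4 = 0.6133;  α = 0.3867.

0.387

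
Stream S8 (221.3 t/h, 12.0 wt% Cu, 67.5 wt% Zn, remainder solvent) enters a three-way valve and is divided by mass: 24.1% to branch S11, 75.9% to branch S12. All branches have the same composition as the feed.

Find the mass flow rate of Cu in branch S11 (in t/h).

6.4 t/h

Branch S11 total = 0.241×221.3 = 53.333 t/h.
Cu in S11 = 0.120×53.333 = 6.4 t/h.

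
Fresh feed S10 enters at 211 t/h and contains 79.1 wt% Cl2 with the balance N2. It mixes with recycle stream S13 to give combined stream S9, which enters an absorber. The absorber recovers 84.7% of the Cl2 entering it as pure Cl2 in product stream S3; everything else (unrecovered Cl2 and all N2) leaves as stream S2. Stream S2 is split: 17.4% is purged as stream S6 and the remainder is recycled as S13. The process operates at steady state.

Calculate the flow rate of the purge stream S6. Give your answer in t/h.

49.18 t/h

N2 enters only via S10 and leaves only via the purge: 211×0.209 = 0.174×(N2 in S2), and the absorber passes all N2, so N2 in S9 = N2 in S2 = 253.44 t/h.
Cl2 in S9: m_A = 211×0.791 + (1−0.174)·(1−0.847)·m_A, so m_A = 166.9/0.8736 = 191.04 t/h.
S2 = (1−0.847)×191.04 + 253.44 = 282.67 t/h.
Purge S6 = 0.174×282.67 = 49.185 t/h.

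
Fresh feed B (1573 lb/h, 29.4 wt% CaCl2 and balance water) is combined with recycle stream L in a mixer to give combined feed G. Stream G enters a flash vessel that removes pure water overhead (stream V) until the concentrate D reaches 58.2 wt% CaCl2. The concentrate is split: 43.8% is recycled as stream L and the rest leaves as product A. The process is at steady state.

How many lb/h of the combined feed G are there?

2192 lb/h

Overall CaCl2 balance (none leaves overhead): CaCl2 in fresh feed = CaCl2 in product, i.e. 1573×0.294 = (1−0.438)·D·0.582.
D = 462.46/(0.582×0.562) = 1413.9 lb/h.
Recycle L = 0.438×1413.9 = 619.29 lb/h.
Combined feed G = 1573 + 619.29 = 2192.3 lb/h.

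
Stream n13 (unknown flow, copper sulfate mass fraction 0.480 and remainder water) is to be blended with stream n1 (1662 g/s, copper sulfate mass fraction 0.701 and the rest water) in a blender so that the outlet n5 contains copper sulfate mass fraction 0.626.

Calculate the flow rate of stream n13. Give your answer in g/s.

Let n13 be the unknown flow. Total out = 1662 + n13.
copper sulfate balance: 1165.1 + 0.480·n13 = 0.626·(1662 + n13)
(0.480 − 0.626)·n13 = 0.626×1662 − 1165.1 = -124.65
n13 = -124.65 / -0.146 = 853.77 g/s

853.8 g/s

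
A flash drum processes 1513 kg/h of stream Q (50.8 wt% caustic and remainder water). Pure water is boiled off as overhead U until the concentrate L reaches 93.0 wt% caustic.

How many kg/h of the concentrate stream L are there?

826.5 kg/h

caustic is conserved: 1513×0.508 = 768.6 kg/h all reports to the concentrate.
Concentrate = 768.6/(target fraction) = 826.46 kg/h.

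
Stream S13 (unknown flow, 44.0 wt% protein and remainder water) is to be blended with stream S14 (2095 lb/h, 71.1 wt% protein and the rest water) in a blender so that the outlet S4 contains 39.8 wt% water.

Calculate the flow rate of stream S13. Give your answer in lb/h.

1410 lb/h

Let S13 be the unknown flow. Total out = 2095 + S13.
water balance: 605.45 + 0.560·S13 = 0.398·(2095 + S13)
(0.560 − 0.398)·S13 = 0.398×2095 − 605.45 = 228.36
S13 = 228.36 / 0.162 = 1409.6 lb/h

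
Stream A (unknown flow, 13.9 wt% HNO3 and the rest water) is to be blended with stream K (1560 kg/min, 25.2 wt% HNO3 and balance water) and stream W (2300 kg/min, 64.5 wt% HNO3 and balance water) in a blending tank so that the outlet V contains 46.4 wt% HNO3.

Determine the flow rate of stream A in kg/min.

263.3 kg/min

Let A be the unknown flow. Total out = 3860 + A.
HNO3 balance: 1876.6 + 0.139·A = 0.464·(3860 + A)
(0.139 − 0.464)·A = 0.464×3860 − 1876.6 = -85.58
A = -85.58 / -0.325 = 263.32 kg/min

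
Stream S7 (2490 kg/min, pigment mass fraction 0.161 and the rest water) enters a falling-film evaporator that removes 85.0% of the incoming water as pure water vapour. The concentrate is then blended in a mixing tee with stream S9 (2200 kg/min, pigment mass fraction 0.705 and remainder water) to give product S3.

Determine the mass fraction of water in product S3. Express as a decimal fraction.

0.330

Vapour removed = 0.850×0.839×2490 = 1775.7 kg/min; concentrate = 714.26 kg/min.
water reaching the mixer = 313.37 (from concentrate) + 2200×0.295 = 962.37 kg/min.
Product flow = 714.26 + 2200 = 2914.3 kg/min; water fraction = 0.330.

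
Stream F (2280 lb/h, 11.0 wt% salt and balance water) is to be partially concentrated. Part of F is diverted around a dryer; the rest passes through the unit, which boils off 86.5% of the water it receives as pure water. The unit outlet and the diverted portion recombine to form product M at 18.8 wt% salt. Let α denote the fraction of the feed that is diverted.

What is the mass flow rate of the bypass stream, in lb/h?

All 2280×0.110 = 250.8 lb/h of salt reaches M, so M = 250.8/0.188 = 1334 lb/h and vapour = 945.96 lb/h.
The evaporator receives (1−α)·2280 of feed at 0.890 water and removes 0.865 of that water:
0.865×0.890×(1−α)×2280 = 945.96
(1−α) = 945.96/1755.3 = 0.5389;  α = 0.4611.
Bypass flow = 0.4611×2280 = 1051.2 lb/h.

1051 lb/h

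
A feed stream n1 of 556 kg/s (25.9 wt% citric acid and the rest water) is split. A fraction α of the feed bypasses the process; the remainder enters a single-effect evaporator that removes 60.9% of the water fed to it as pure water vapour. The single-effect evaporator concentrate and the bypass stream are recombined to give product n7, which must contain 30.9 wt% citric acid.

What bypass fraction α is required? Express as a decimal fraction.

0.641

All 556×0.259 = 144 kg/s of citric acid reaches n7, so n7 = 144/0.309 = 466.03 kg/s and vapour = 89.968 kg/s.
The evaporator receives (1−α)·556 of feed at 0.741 water and removes 0.609 of that water:
0.609×0.741×(1−α)×556 = 89.968
(1−α) = 89.968/250.91 = 0.3586;  α = 0.6414.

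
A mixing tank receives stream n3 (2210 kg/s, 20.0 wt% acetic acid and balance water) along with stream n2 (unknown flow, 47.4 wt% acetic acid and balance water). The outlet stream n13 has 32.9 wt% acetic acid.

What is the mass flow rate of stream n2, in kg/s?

1966 kg/s

Let n2 be the unknown flow. Total out = 2210 + n2.
acetic acid balance: 442 + 0.474·n2 = 0.329·(2210 + n2)
(0.474 − 0.329)·n2 = 0.329×2210 − 442 = 285.09
n2 = 285.09 / 0.145 = 1966.1 kg/s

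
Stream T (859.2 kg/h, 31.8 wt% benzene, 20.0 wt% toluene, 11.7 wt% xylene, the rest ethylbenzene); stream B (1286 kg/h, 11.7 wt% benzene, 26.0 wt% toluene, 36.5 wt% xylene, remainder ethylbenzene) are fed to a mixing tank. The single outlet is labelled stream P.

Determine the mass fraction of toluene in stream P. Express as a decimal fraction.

Total flow out = 859.2 + 1286 = 2145.2 kg/h.
toluene in = 859.2×0.200 + 1286×0.260 = 506.2 kg/h.
toluene mass fraction in P = 506.2/2145.2 = 0.236.

0.236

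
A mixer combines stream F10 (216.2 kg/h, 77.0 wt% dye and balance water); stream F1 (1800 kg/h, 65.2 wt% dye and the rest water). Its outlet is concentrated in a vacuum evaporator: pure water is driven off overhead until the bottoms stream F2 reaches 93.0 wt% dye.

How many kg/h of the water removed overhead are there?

575.3 kg/h

dye entering = 216.2×0.770 + 1800×0.652 = 1340.1 kg/h.
All dye reports to F2, so F2 = 1340.1/0.930 = 1440.9 kg/h.
Total feed = 2016.2 kg/h; overhead = 2016.2 − 1440.9 = 575.26 kg/h.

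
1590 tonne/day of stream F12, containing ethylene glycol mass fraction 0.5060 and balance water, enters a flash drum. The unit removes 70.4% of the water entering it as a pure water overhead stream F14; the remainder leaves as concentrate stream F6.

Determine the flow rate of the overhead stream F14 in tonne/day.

553 tonne/day

water entering = 1590×0.494 = 785.46 tonne/day; overhead removed = 0.704×785.46 = 552.96 tonne/day.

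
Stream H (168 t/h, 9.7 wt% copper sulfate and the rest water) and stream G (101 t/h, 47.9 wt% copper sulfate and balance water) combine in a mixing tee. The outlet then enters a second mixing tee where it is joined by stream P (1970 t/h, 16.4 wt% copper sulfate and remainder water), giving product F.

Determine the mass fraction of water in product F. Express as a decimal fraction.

Overall, product flow = 2239 t/h.
water in = 168×0.903 + 101×0.521 + 1970×0.836 = 1851.2 t/h.
water fraction in F = 0.827.

0.827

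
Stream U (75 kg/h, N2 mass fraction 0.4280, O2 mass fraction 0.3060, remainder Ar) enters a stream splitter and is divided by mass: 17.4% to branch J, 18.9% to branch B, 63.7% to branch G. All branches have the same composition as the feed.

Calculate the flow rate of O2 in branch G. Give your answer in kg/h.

Branch G total = 0.637×75 = 47.775 kg/h.
O2 in G = 0.306×47.775 = 14.619 kg/h.

14.62 kg/h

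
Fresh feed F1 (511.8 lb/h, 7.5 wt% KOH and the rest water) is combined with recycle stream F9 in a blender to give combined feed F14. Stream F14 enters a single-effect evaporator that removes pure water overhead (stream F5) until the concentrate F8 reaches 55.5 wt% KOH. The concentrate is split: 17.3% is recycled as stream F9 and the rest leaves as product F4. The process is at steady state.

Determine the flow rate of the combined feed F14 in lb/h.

526.3 lb/h

Overall KOH balance (none leaves overhead): KOH in fresh feed = KOH in product, i.e. 511.8×0.075 = (1−0.173)·F8·0.555.
F8 = 38.385/(0.555×0.827) = 83.63 lb/h.
Recycle F9 = 0.173×83.63 = 14.468 lb/h.
Combined feed F14 = 511.8 + 14.468 = 526.27 lb/h.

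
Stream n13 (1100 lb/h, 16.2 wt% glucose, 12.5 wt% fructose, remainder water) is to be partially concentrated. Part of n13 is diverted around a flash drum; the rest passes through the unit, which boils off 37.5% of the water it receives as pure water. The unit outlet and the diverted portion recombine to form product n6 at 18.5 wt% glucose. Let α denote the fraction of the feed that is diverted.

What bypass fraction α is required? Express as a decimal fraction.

0.535

All 1100×0.162 = 178.2 lb/h of glucose reaches n6, so n6 = 178.2/0.185 = 963.24 lb/h and vapour = 136.76 lb/h.
The evaporator receives (1−α)·1100 of feed at 0.713 water and removes 0.375 of that water:
0.375×0.713×(1−α)×1100 = 136.76
(1−α) = 136.76/294.11 = 0.4650;  α = 0.5350.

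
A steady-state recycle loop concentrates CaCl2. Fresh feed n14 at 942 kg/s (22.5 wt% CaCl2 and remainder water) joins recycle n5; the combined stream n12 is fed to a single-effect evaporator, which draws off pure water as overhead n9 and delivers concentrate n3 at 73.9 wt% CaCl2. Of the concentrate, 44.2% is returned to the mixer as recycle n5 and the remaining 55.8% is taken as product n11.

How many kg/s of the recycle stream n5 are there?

Overall CaCl2 balance (none leaves overhead): CaCl2 in fresh feed = CaCl2 in product, i.e. 942×0.225 = (1−0.442)·n3·0.739.
n3 = 211.95/(0.739×0.558) = 513.99 kg/s.
Recycle n5 = 0.442×513.99 = 227.18 kg/s.

227.2 kg/s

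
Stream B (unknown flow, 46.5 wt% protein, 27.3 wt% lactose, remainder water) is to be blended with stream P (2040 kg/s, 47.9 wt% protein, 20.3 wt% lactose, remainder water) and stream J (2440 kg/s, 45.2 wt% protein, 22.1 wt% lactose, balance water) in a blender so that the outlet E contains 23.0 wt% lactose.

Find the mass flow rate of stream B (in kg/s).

Let B be the unknown flow. Total out = 4480 + B.
lactose balance: 953.36 + 0.273·B = 0.230·(4480 + B)
(0.273 − 0.230)·B = 0.230×4480 − 953.36 = 77.04
B = 77.04 / 0.043 = 1791.6 kg/s

1792 kg/s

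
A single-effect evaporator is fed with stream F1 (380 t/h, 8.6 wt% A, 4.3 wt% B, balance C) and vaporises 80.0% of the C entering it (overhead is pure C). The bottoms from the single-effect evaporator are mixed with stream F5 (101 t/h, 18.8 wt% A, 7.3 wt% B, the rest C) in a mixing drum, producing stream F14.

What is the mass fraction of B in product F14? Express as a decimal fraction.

0.1097

Vapour removed = 0.800×0.871×380 = 264.78 t/h; concentrate = 115.22 t/h.
B reaching the mixer = 16.34 (from concentrate) + 101×0.073 = 23.713 t/h.
Product flow = 115.22 + 101 = 216.22 t/h; B fraction = 0.1097.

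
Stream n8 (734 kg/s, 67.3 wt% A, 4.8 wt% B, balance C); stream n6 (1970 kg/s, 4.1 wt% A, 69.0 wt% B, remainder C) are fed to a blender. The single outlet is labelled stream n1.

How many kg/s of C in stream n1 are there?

C out = C in = 734×0.279 + 1970×0.269 = 734.72 kg/s.

734.7 kg/s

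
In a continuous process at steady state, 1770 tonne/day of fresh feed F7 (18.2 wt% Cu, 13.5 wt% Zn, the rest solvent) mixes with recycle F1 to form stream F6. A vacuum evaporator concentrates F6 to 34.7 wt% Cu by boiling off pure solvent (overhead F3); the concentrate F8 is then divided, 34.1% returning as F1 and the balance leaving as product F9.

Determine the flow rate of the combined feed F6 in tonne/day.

2250 tonne/day

Overall Cu balance (none leaves overhead): Cu in fresh feed = Cu in product, i.e. 1770×0.182 = (1−0.341)·F8·0.347.
F8 = 322.14/(0.347×0.659) = 1408.7 tonne/day.
Recycle F1 = 0.341×1408.7 = 480.38 tonne/day.
Combined feed F6 = 1770 + 480.38 = 2250.4 tonne/day.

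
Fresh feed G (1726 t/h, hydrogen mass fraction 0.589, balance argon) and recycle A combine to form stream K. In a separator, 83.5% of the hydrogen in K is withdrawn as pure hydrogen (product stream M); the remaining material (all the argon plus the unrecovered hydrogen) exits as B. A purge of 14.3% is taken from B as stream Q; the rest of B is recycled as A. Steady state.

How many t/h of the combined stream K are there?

argon enters only via G and leaves only via the purge: 1726×0.411 = 0.143×(argon in B), and the separator passes all argon, so argon in K = argon in B = 4960.7 t/h.
hydrogen in K: m_A = 1726×0.589 + (1−0.143)·(1−0.835)·m_A, so m_A = 1016.6/0.8586 = 1184 t/h.
K = 1184 + 4960.7 = 6144.8 t/h.

6145 t/h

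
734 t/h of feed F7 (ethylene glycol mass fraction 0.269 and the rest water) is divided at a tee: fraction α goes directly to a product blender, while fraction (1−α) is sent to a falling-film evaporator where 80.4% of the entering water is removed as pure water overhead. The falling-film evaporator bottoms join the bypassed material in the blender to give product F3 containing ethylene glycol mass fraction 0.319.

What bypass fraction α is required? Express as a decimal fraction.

All 734×0.269 = 197.45 t/h of ethylene glycol reaches F3, so F3 = 197.45/0.319 = 618.95 t/h and vapour = 115.05 t/h.
The evaporator receives (1−α)·734 of feed at 0.731 water and removes 0.804 of that water:
0.804×0.731×(1−α)×734 = 115.05
(1−α) = 115.05/431.39 = 0.2667;  α = 0.7333.

0.733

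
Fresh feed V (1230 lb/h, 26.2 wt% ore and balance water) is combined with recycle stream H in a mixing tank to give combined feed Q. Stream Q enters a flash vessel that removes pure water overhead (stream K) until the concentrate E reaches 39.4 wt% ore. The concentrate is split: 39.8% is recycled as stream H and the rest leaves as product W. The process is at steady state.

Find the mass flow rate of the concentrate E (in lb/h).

Overall ore balance (none leaves overhead): ore in fresh feed = ore in product, i.e. 1230×0.262 = (1−0.398)·E·0.394.
E = 322.26/(0.394×0.602) = 1358.7 lb/h.

1359 lb/h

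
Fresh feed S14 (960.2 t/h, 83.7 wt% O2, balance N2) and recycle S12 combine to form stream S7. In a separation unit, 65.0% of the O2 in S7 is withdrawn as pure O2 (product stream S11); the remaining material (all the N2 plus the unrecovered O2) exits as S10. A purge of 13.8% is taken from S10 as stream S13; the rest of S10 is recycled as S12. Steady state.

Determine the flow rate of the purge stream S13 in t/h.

N2 enters only via S14 and leaves only via the purge: 960.2×0.163 = 0.138×(N2 in S10), and the separation unit passes all N2, so N2 in S7 = N2 in S10 = 1134.1 t/h.
O2 in S7: m_A = 960.2×0.837 + (1−0.138)·(1−0.650)·m_A, so m_A = 803.69/0.6983 = 1150.9 t/h.
S10 = (1−0.650)×1150.9 + 1134.1 = 1537 t/h.
Purge S13 = 0.138×1537 = 212.1 t/h.

212.1 t/h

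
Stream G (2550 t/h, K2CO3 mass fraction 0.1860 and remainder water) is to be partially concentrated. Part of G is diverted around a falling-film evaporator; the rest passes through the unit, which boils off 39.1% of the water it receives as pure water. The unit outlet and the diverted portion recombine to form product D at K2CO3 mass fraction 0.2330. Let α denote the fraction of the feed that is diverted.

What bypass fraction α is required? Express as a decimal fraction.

All 2550×0.186 = 474.3 t/h of K2CO3 reaches D, so D = 474.3/0.233 = 2035.6 t/h and vapour = 514.38 t/h.
The evaporator receives (1−α)·2550 of feed at 0.814 water and removes 0.391 of that water:
0.391×0.814×(1−α)×2550 = 514.38
(1−α) = 514.38/811.6 = 0.6338;  α = 0.3662.

0.366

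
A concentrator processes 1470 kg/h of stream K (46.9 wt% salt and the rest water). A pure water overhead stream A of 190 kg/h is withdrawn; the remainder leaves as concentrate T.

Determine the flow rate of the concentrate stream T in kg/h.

Concentrate = 1470 − 190 = 1280 kg/h.

1280 kg/h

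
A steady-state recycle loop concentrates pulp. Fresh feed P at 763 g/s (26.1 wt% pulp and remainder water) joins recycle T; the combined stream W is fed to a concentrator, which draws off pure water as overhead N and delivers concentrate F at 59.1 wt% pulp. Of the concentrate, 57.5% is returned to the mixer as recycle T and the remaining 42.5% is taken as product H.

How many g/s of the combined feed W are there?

Overall pulp balance (none leaves overhead): pulp in fresh feed = pulp in product, i.e. 763×0.261 = (1−0.575)·F·0.591.
F = 199.14/(0.591×0.425) = 792.85 g/s.
Recycle T = 0.575×792.85 = 455.89 g/s.
Combined feed W = 763 + 455.89 = 1218.9 g/s.

1219 g/s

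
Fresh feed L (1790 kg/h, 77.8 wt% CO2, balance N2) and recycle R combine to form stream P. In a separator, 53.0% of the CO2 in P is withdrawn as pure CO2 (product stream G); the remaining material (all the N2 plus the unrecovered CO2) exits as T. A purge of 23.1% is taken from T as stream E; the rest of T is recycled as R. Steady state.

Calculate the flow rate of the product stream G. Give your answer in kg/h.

CO2 in P: m_A = 1790×0.778 + (1−0.231)·(1−0.530)·m_A, so m_A = 1392.6/0.6386 = 2180.8 kg/h.
Product G = 0.530×2180.8 = 1155.8 kg/h.

1156 kg/h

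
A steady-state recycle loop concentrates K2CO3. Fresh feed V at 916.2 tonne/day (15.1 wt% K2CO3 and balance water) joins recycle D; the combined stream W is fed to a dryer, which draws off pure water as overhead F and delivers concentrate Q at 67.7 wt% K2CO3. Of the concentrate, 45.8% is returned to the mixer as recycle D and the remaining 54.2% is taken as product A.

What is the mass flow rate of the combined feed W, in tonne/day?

Overall K2CO3 balance (none leaves overhead): K2CO3 in fresh feed = K2CO3 in product, i.e. 916.2×0.151 = (1−0.458)·Q·0.677.
Q = 138.35/(0.677×0.542) = 377.03 tonne/day.
Recycle D = 0.458×377.03 = 172.68 tonne/day.
Combined feed W = 916.2 + 172.68 = 1088.9 tonne/day.

1089 tonne/day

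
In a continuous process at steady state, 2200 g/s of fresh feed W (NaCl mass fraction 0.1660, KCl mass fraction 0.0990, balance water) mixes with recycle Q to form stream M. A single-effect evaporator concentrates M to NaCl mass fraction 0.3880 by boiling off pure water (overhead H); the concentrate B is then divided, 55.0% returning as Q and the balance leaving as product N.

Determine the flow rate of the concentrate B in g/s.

Overall NaCl balance (none leaves overhead): NaCl in fresh feed = NaCl in product, i.e. 2200×0.166 = (1−0.550)·B·0.388.
B = 365.2/(0.388×0.450) = 2091.6 g/s.

2092 g/s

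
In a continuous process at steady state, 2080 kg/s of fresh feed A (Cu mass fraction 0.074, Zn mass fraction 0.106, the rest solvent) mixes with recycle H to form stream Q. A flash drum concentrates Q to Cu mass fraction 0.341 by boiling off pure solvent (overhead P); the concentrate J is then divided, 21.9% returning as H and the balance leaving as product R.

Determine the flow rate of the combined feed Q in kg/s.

2207 kg/s

Overall Cu balance (none leaves overhead): Cu in fresh feed = Cu in product, i.e. 2080×0.074 = (1−0.219)·J·0.341.
J = 153.92/(0.341×0.781) = 577.95 kg/s.
Recycle H = 0.219×577.95 = 126.57 kg/s.
Combined feed Q = 2080 + 126.57 = 2206.6 kg/s.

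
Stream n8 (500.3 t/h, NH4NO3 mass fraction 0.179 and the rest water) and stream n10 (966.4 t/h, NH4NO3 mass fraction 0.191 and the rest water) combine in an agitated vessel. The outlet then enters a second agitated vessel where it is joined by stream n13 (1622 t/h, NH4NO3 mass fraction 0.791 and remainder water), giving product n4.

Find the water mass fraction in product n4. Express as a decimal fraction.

Overall, product flow = 3088.7 t/h.
water in = 500.3×0.821 + 966.4×0.809 + 1622×0.209 = 1531.6 t/h.
water fraction in n4 = 0.496.

0.496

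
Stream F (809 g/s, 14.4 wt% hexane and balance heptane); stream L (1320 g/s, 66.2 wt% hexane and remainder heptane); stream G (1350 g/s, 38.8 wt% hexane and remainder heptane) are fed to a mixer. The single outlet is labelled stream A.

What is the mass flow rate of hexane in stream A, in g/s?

1514 g/s

hexane out = hexane in = 809×0.144 + 1320×0.662 + 1350×0.388 = 1514.1 g/s.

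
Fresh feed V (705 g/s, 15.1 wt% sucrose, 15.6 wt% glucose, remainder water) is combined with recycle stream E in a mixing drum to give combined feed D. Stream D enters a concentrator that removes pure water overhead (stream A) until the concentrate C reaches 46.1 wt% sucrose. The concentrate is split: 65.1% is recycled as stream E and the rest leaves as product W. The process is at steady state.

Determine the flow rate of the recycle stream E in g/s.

430.7 g/s

Overall sucrose balance (none leaves overhead): sucrose in fresh feed = sucrose in product, i.e. 705×0.151 = (1−0.651)·C·0.461.
C = 106.45/(0.461×0.349) = 661.67 g/s.
Recycle E = 0.651×661.67 = 430.75 g/s.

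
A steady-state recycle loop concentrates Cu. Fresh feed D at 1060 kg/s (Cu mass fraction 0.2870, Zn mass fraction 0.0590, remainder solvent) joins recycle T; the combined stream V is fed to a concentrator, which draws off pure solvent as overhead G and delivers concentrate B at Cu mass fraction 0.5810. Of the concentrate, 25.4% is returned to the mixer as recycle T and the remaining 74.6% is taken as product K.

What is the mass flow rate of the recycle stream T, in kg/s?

178.3 kg/s

Overall Cu balance (none leaves overhead): Cu in fresh feed = Cu in product, i.e. 1060×0.287 = (1−0.254)·B·0.581.
B = 304.22/(0.581×0.746) = 701.9 kg/s.
Recycle T = 0.254×701.9 = 178.28 kg/s.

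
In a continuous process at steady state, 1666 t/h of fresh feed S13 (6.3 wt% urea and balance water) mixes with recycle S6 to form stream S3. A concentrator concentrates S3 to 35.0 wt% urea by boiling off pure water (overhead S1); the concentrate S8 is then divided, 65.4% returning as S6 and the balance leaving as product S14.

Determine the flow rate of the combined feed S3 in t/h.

Overall urea balance (none leaves overhead): urea in fresh feed = urea in product, i.e. 1666×0.063 = (1−0.654)·S8·0.350.
S8 = 104.96/(0.350×0.346) = 866.71 t/h.
Recycle S6 = 0.654×866.71 = 566.83 t/h.
Combined feed S3 = 1666 + 566.83 = 2232.8 t/h.

2233 t/h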